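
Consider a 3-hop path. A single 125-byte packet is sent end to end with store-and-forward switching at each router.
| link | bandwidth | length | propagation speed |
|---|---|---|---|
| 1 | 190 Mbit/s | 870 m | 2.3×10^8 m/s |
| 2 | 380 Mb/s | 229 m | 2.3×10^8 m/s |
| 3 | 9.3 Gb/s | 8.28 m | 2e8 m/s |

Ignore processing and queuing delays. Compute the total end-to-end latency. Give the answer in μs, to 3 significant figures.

L = 125 × 8 = 1000 bits.
Transmission delays (L/R per hop): 5.26316, 2.63158, 0.107527 μs; sum = 8.00226 μs.
Propagation delays (d/s per hop): 3.78261, 0.995652, 0.0414 μs; sum = 4.81966 μs.
End-to-end = 12.8 μs.

12.8 μs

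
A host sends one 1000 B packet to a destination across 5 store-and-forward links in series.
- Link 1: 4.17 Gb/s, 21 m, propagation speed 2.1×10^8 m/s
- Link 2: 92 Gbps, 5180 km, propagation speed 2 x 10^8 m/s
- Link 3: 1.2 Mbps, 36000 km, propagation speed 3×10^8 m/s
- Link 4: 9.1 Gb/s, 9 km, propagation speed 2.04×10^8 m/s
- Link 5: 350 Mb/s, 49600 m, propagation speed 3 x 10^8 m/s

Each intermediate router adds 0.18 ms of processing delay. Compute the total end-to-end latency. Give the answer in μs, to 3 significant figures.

154000 μs

L = 1000 × 8 = 8000 bits.
Transmission delays (L/R per hop): 1.91847, 0.0869565, 6666.67, 0.879121, 22.8571 μs; sum = 6692.41 μs.
Propagation delays (d/s per hop): 0.1, 25900, 120000, 44.1176, 165.333 μs; sum = 146110 μs.
Processing at 4 router(s): 4 × 0.18 ms = 720 μs.
End-to-end = 154000 μs.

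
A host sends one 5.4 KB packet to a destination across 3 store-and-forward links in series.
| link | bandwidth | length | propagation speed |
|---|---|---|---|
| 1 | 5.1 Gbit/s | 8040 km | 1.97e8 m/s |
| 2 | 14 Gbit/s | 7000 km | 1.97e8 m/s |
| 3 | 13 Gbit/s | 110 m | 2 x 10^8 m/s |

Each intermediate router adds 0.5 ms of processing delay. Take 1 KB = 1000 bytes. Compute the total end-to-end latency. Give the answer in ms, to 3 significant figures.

L = 43200 bits.
Transmission delays (L/R per hop): 0.00847059, 0.00308571, 0.00332308 ms; sum = 0.0148794 ms.
Propagation delays (d/s per hop): 40.8122, 35.533, 0.00055 ms; sum = 76.3457 ms.
Processing at 2 router(s): 2 × 0.5 ms = 1 ms.
End-to-end = 77.4 ms.

77.4 ms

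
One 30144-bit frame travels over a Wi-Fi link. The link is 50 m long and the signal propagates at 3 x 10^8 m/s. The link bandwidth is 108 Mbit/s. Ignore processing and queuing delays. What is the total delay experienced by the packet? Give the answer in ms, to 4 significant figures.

Transmission delay = L/R = 30144 / 108000000 = 0.279111 ms.
Propagation delay = d/s = 50 m / 300000000 m/s = 0.000166667 ms.
Total = 0.2793 ms.

0.2793 ms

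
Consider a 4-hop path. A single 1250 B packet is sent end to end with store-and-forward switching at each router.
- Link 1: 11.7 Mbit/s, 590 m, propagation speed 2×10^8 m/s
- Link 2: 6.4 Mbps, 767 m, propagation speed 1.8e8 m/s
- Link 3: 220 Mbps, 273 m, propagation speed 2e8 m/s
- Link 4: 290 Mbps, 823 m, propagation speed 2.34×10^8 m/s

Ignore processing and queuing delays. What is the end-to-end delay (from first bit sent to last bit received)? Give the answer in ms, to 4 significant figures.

L = 1250 × 8 = 10000 bits.
Transmission delays (L/R per hop): 0.854701, 1.5625, 0.0454545, 0.0344828 ms; sum = 2.49714 ms.
Propagation delays (d/s per hop): 0.00295, 0.00426111, 0.001365, 0.00351709 ms; sum = 0.0120932 ms.
End-to-end = 2.509 ms.

2.509 ms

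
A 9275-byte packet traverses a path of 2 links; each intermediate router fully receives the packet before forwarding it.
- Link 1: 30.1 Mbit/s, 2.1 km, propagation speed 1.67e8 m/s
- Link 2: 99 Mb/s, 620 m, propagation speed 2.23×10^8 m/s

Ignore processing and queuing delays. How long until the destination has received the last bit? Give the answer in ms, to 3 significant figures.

3.23 ms

L = 9275 × 8 = 74200 bits.
Transmission delays (L/R per hop): 2.46512, 0.749495 ms; sum = 3.21461 ms.
Propagation delays (d/s per hop): 0.0125749, 0.00278027 ms; sum = 0.0153551 ms.
End-to-end = 3.23 ms.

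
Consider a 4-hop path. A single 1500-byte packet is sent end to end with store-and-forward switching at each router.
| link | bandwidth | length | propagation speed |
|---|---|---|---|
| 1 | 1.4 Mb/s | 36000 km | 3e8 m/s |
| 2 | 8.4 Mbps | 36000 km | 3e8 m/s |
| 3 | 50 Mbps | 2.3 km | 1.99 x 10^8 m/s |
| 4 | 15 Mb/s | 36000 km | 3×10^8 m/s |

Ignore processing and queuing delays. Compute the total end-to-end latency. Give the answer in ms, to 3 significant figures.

L = 1500 × 8 = 12000 bits.
Transmission delays (L/R per hop): 8.57143, 1.42857, 0.24, 0.8 ms; sum = 11.04 ms.
Propagation delays (d/s per hop): 120, 120, 0.0115578, 120 ms; sum = 360.012 ms.
End-to-end = 371 ms.

371 ms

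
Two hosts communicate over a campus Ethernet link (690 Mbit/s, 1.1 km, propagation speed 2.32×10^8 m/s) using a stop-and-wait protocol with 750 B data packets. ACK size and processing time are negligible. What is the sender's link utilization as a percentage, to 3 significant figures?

t_tx = L/R = 6000/690000000 = 8.69565e-06 s.
t_prop = 1100/2.32e+08 = 4.74138e-06 s; RTT = 9.48276e-06 s.
Cycle = t_tx + RTT = 1.81784e-05 s.
Utilization = t_tx / cycle = 8.69565e-06/1.81784e-05 = 47.8 %.

47.8 %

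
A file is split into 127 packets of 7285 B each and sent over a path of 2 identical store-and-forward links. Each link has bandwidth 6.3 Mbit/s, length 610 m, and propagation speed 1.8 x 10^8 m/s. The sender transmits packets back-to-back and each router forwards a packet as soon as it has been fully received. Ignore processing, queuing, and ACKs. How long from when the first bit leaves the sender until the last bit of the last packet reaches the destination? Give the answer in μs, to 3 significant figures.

Per-hop transmission t_tx = L/R = 58280/6300000 = 9250.79 μs.
Per-hop propagation t_prop = 610/180000000 = 3.38889 μs.
Pipeline fill: first packet needs 2·t_tx to clear all hops; remaining 126 packets each add one t_tx.
Total = (2+127-1)·t_tx + 2·t_prop = 128·9250.79 + 2·3.38889 = 1180000 μs.

1180000 μs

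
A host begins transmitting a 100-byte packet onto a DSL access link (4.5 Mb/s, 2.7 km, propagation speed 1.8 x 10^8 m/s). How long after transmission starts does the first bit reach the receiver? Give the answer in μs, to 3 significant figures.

15.0 μs

First bit experiences only propagation delay: d/s = 2700/180000000 = 15.0 μs.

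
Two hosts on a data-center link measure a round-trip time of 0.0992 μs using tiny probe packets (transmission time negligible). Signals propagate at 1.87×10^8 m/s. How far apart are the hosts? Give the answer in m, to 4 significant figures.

9.275 m

One-way propagation = RTT/2 = 0.0496 μs.
d = s × t = 187000000 × 4.96e-08 = 9.275 m.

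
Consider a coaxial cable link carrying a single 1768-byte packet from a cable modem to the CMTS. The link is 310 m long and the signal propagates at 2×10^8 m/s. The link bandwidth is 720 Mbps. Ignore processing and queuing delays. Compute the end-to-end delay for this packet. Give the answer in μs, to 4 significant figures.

21.19 μs

L = 1768 × 8 = 14144 bits.
Transmission delay = L/R = 14144 / 720000000 = 19.6444 μs.
Propagation delay = d/s = 310 m / 200000000 m/s = 1.55 μs.
Total = 21.19 μs.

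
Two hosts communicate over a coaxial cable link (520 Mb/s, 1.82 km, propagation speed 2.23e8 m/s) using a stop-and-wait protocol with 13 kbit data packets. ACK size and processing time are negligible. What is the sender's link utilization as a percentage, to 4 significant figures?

t_tx = L/R = 13000/520000000 = 2.5e-05 s.
t_prop = 1820/223000000 = 8.16143e-06 s; RTT = 1.63229e-05 s.
Cycle = t_tx + RTT = 4.13229e-05 s.
Utilization = t_tx / cycle = 2.5e-05/4.13229e-05 = 60.50 %.

60.50 %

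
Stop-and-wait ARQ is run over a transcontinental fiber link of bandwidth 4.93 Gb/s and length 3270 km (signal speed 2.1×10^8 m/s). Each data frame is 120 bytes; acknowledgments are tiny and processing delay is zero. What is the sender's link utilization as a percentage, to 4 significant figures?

0.0006253 %

t_tx = L/R = 960/4930000000 = 1.94726e-07 s.
t_prop = 3270000/210000000 = 0.0155714 s; RTT = 0.0311429 s.
Cycle = t_tx + RTT = 0.0311431 s.
Utilization = t_tx / cycle = 1.94726e-07/0.0311431 = 0.0006253 %.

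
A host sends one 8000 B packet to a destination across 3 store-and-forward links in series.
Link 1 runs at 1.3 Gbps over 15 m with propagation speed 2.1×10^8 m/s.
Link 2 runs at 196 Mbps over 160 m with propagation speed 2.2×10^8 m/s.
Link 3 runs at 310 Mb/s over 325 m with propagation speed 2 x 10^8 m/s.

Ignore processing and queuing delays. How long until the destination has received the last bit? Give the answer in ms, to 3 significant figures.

0.585 ms

L = 8000 × 8 = 64000 bits.
Transmission delays (L/R per hop): 0.0492308, 0.326531, 0.206452 ms; sum = 0.582213 ms.
Propagation delays (d/s per hop): 7.14286e-05, 0.000727273, 0.001625 ms; sum = 0.0024237 ms.
End-to-end = 0.585 ms.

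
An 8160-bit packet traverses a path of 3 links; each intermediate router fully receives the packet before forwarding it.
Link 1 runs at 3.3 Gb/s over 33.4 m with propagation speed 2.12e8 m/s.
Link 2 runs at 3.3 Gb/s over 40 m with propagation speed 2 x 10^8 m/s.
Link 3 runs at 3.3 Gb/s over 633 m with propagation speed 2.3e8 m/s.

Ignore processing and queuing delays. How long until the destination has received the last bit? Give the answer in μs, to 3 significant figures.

Transmission delay per hop = L/R = 8160/3300000000 = 2.47273 μs; 3 hops → 7.41818 μs.
Propagation delays (d/s per hop): 0.157547, 0.2, 2.75217 μs; sum = 3.10972 μs.
End-to-end = 10.5 μs.

10.5 μs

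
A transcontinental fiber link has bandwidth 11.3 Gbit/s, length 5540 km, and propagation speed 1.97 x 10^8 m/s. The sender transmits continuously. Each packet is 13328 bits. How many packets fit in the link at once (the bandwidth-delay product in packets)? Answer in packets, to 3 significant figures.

23800 packets

Propagation delay = 5540000 / 197000000 = 0.0281218 s.
BDP = R × t_prop = 11300000000 × 0.0281218 = 317777000 bits.
In packets of 13328 bits: 23800 packets.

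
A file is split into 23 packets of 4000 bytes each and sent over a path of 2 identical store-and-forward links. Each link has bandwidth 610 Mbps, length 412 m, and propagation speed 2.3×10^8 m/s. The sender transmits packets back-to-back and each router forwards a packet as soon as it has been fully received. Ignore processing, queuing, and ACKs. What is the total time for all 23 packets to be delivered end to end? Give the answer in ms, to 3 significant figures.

1.26 ms

Per-hop transmission t_tx = L/R = 32000/610000000 = 0.052459 ms.
Per-hop propagation t_prop = 412/2.3e+08 = 0.0017913 ms.
Pipeline fill: first packet needs 2·t_tx to clear all hops; remaining 22 packets each add one t_tx.
Total = (2+23-1)·t_tx + 2·t_prop = 24·0.052459 + 2·0.0017913 = 1.26 ms.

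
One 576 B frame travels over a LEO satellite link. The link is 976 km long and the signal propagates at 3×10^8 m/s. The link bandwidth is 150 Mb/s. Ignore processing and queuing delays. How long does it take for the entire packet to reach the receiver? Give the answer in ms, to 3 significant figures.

3.28 ms

L = 576 × 8 = 4608 bits.
Transmission delay = L/R = 4608 / 150000000 = 0.03072 ms.
Propagation delay = d/s = 976000 m / 300000000 m/s = 3.25333 ms.
Total = 3.28 ms.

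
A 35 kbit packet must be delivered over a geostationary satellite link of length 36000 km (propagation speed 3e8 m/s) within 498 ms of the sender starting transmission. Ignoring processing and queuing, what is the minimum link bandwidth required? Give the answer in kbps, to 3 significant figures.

92.6 kbps

Propagation delay = 36000000 / 300000000 = 120 ms.
Transmission budget = 498 − 120 = 378 ms.
R ≥ L / t_tx = 35000 bits / 0.378 s = 92.6 kbps.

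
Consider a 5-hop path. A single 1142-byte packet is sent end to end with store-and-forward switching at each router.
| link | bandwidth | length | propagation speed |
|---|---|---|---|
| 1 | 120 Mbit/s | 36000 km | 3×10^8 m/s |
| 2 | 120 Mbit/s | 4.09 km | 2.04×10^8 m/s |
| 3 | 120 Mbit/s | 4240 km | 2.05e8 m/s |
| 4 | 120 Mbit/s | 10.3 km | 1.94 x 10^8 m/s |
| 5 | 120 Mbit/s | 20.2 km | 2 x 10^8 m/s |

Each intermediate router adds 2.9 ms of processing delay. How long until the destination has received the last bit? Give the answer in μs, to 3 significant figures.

153000 μs

L = 1142 × 8 = 9136 bits.
Transmission delay per hop = L/R = 9136/120000000 = 76.1333 μs; 5 hops → 380.667 μs.
Propagation delays (d/s per hop): 120000, 20.049, 20682.9, 53.0928, 101 μs; sum = 140857 μs.
Processing at 4 router(s): 4 × 2.9 ms = 11600 μs.
End-to-end = 153000 μs.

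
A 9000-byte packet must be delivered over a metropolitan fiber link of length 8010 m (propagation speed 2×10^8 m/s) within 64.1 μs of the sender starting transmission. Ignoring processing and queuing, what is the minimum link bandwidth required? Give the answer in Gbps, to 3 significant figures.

L = 72000 bits.
Propagation delay = 8010 / 200000000 = 40.05 μs.
Transmission budget = 64.1 − 40.05 = 24.05 μs.
R ≥ L / t_tx = 72000 bits / 2.405e-05 s = 2.99 Gbps.

2.99 Gbps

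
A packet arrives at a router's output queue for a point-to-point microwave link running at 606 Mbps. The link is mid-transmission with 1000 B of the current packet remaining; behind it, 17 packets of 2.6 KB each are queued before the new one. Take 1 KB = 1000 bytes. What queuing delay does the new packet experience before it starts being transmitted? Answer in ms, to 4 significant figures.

0.5967 ms

Each queued packet: L/R = 20800/606000000 = 0.0343234 ms.
17 queued → 0.583498 ms.
Plus remaining 8000 bits of current packet: 0.0132013 ms.
Queuing delay = 0.5967 ms.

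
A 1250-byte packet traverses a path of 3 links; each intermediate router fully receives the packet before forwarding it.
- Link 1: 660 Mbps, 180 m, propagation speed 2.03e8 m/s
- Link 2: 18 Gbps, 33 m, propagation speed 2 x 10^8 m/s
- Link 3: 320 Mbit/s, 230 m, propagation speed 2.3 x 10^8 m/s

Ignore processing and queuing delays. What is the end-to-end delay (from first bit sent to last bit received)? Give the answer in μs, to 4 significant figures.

L = 1250 × 8 = 10000 bits.
Transmission delays (L/R per hop): 15.1515, 0.555556, 31.25 μs; sum = 46.9571 μs.
Propagation delays (d/s per hop): 0.8867, 0.165, 1 μs; sum = 2.0517 μs.
End-to-end = 49.01 μs.

49.01 μs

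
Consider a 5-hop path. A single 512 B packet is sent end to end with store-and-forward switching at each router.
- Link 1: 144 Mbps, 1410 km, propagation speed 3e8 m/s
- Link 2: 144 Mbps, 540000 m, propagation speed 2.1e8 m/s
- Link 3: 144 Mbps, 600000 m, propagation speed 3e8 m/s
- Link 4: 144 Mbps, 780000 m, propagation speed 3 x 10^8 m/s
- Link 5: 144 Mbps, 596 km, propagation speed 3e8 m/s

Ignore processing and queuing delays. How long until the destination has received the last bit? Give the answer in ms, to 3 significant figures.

14.0 ms

L = 512 × 8 = 4096 bits.
Transmission delay per hop = L/R = 4096/144000000 = 0.0284444 ms; 5 hops → 0.142222 ms.
Propagation delays (d/s per hop): 4.7, 2.57143, 2, 2.6, 1.98667 ms; sum = 13.8581 ms.
End-to-end = 14.0 ms.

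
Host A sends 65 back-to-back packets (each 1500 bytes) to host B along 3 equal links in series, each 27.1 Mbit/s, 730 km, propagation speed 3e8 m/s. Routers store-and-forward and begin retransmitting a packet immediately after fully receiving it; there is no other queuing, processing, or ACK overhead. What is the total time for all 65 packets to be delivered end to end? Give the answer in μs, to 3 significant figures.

37000 μs

Per-hop transmission t_tx = L/R = 12000/27100000 = 442.804 μs.
Per-hop propagation t_prop = 730000/300000000 = 2433.33 μs.
Pipeline fill: first packet needs 3·t_tx to clear all hops; remaining 64 packets each add one t_tx.
Total = (3+65-1)·t_tx + 3·t_prop = 67·442.804 + 3·2433.33 = 37000 μs.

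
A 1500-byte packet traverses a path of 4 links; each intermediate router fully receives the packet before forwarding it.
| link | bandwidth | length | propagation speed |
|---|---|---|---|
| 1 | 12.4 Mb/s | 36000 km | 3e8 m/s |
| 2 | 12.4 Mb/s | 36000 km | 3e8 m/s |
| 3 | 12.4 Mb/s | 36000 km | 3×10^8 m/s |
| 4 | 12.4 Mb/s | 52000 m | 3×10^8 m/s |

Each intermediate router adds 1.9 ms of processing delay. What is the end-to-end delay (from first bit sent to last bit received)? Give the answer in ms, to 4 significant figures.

L = 1500 × 8 = 12000 bits.
Transmission delay per hop = L/R = 12000/12400000 = 0.967742 ms; 4 hops → 3.87097 ms.
Propagation delays (d/s per hop): 120, 120, 120, 0.173333 ms; sum = 360.173 ms.
Processing at 3 router(s): 3 × 1.9 ms = 5.7 ms.
End-to-end = 369.7 ms.

369.7 ms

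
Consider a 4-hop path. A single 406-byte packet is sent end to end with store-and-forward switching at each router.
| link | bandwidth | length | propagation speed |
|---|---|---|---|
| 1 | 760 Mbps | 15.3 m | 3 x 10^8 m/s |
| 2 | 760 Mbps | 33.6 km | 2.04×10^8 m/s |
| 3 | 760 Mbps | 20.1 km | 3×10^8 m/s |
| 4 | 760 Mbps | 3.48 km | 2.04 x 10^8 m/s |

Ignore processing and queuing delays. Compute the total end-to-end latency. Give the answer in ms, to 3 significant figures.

L = 406 × 8 = 3248 bits.
Transmission delay per hop = L/R = 3248/760000000 = 0.00427368 ms; 4 hops → 0.0170947 ms.
Propagation delays (d/s per hop): 5.1e-05, 0.164706, 0.067, 0.0170588 ms; sum = 0.248816 ms.
End-to-end = 0.266 ms.

0.266 ms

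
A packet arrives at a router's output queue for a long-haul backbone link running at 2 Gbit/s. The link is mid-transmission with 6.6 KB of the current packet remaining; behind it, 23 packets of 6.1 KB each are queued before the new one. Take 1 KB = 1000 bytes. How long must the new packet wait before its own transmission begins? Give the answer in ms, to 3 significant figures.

Each queued packet: L/R = 48800/2000000000 = 0.0244 ms.
23 queued → 0.5612 ms.
Plus remaining 52800 bits of current packet: 0.0264 ms.
Queuing delay = 0.588 ms.

0.588 ms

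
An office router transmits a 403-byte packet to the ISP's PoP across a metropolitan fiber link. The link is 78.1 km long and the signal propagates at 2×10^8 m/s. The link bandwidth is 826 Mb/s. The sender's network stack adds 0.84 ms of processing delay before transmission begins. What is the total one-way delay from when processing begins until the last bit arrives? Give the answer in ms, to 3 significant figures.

1.23 ms

L = 403 × 8 = 3224 bits.
Transmission delay = L/R = 3224 / 826000000 = 0.00390315 ms.
Propagation delay = d/s = 78100 m / 200000000 m/s = 0.3905 ms.
Plus processing delay 0.84 ms = 0.84 ms.
Total = 1.23 ms.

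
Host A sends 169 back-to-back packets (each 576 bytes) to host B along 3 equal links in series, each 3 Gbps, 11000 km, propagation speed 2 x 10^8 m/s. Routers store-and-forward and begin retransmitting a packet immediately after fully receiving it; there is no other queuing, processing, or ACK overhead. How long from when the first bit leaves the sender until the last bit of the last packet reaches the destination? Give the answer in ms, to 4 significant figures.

Per-hop transmission t_tx = L/R = 4608/3000000000 = 0.001536 ms.
Per-hop propagation t_prop = 11000000/200000000 = 55 ms.
Pipeline fill: first packet needs 3·t_tx to clear all hops; remaining 168 packets each add one t_tx.
Total = (3+169-1)·t_tx + 3·t_prop = 171·0.001536 + 3·55 = 165.3 ms.

165.3 ms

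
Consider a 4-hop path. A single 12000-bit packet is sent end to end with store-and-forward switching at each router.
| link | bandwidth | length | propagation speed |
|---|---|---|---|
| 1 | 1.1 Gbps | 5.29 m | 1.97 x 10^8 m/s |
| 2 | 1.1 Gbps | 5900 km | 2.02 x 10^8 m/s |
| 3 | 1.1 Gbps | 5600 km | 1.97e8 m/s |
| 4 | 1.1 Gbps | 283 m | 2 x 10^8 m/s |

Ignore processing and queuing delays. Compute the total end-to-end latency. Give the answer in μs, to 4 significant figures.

Transmission delay per hop = L/R = 12000/1100000000 = 10.9091 μs; 4 hops → 43.6364 μs.
Propagation delays (d/s per hop): 0.0268528, 29207.9, 28426.4, 1.415 μs; sum = 57635.8 μs.
End-to-end = 57680 μs.

57680 μs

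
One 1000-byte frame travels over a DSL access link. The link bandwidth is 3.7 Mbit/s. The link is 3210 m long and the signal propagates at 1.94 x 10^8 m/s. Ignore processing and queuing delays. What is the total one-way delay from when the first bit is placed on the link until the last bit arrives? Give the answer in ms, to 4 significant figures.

2.179 ms

L = 1000 × 8 = 8000 bits.
Transmission delay = L/R = 8000 / 3700000 = 2.16216 ms.
Propagation delay = d/s = 3210 m / 194000000 m/s = 0.0165464 ms.
Total = 2.179 ms.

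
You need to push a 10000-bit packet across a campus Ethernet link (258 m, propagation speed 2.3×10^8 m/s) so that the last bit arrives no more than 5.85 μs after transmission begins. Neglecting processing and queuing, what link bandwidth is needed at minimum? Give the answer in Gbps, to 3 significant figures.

Propagation delay = 258 / 2.3e+08 = 1.12174 μs.
Transmission budget = 5.85 − 1.12174 = 4.72826 μs.
R ≥ L / t_tx = 10000 bits / 4.72826e-06 s = 2.11 Gbps.

2.11 Gbps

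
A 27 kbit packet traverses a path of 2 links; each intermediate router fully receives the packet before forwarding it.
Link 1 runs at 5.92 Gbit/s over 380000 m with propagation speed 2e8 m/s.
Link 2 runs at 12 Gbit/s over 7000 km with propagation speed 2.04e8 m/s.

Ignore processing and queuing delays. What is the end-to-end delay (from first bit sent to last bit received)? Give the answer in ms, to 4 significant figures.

L = 27000 bits.
Transmission delays (L/R per hop): 0.00456081, 0.00225 ms; sum = 0.00681081 ms.
Propagation delays (d/s per hop): 1.9, 34.3137 ms; sum = 36.2137 ms.
End-to-end = 36.22 ms.

36.22 ms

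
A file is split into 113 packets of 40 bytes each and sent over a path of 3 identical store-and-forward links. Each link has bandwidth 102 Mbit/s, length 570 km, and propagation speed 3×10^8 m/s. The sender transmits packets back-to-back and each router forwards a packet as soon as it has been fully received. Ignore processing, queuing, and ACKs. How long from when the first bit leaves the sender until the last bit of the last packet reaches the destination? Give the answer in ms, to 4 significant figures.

Per-hop transmission t_tx = L/R = 320/102000000 = 0.00313725 ms.
Per-hop propagation t_prop = 570000/300000000 = 1.9 ms.
Pipeline fill: first packet needs 3·t_tx to clear all hops; remaining 112 packets each add one t_tx.
Total = (3+113-1)·t_tx + 3·t_prop = 115·0.00313725 + 3·1.9 = 6.061 ms.

6.061 ms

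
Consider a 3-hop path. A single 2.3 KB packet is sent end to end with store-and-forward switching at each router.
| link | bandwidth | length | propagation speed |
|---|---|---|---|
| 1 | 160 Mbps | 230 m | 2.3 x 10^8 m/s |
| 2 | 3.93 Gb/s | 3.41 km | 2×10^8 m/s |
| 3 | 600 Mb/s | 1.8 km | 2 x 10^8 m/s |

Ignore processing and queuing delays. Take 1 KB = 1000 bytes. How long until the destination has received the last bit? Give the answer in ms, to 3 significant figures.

0.177 ms

L = 18400 bits.
Transmission delays (L/R per hop): 0.115, 0.00468193, 0.0306667 ms; sum = 0.150349 ms.
Propagation delays (d/s per hop): 0.001, 0.01705, 0.009 ms; sum = 0.02705 ms.
End-to-end = 0.177 ms.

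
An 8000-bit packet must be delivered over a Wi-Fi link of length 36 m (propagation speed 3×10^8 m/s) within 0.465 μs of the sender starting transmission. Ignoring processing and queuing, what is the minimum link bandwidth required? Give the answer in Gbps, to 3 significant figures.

Propagation delay = 36 / 300000000 = 0.12 μs.
Transmission budget = 0.465 − 0.12 = 0.345 μs.
R ≥ L / t_tx = 8000 bits / 3.45e-07 s = 23.2 Gbps.

23.2 Gbps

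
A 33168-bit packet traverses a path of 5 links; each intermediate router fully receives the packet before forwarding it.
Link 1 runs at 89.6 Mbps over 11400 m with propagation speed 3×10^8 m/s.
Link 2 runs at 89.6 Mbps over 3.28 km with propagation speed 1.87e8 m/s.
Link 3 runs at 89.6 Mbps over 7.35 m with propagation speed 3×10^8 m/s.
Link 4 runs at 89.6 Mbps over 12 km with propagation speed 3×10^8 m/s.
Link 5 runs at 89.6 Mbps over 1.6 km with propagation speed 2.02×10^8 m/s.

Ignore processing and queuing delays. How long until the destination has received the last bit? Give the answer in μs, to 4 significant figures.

Transmission delay per hop = L/R = 33168/89600000 = 370.179 μs; 5 hops → 1850.89 μs.
Propagation delays (d/s per hop): 38, 17.5401, 0.0245, 40, 7.92079 μs; sum = 103.485 μs.
End-to-end = 1954 μs.

1954 μs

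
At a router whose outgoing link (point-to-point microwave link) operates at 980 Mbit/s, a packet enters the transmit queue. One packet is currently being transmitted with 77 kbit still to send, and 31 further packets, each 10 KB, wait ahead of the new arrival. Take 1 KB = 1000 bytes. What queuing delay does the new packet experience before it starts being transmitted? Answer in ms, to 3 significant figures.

Each queued packet: L/R = 80000/980000000 = 0.0816327 ms.
31 queued → 2.53061 ms.
Plus remaining 77000 bits of current packet: 0.0785714 ms.
Queuing delay = 2.61 ms.

2.61 ms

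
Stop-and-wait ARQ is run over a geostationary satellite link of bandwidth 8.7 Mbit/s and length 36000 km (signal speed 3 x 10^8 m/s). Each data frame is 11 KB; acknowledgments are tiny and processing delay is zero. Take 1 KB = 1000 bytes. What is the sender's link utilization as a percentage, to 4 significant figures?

4.044 %

t_tx = L/R = 88000/8700000 = 0.0101149 s.
t_prop = 36000000/300000000 = 0.12 s; RTT = 0.24 s.
Cycle = t_tx + RTT = 0.250115 s.
Utilization = t_tx / cycle = 0.0101149/0.250115 = 4.044 %.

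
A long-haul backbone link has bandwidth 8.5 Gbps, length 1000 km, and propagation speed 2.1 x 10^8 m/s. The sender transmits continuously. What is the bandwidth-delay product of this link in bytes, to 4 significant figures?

5060000 bytes

Propagation delay = 1000000 / 210000000 = 0.0047619 s.
BDP = R × t_prop = 8500000000 × 0.0047619 = 40476200 bits.
In bytes: 40476200/8 = 5060000 bytes.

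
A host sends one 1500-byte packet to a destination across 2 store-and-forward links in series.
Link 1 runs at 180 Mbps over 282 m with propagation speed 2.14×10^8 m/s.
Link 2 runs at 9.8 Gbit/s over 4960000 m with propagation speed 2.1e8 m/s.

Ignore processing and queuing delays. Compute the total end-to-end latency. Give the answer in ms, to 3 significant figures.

L = 1500 × 8 = 12000 bits.
Transmission delays (L/R per hop): 0.0666667, 0.00122449 ms; sum = 0.0678912 ms.
Propagation delays (d/s per hop): 0.00131776, 23.619 ms; sum = 23.6204 ms.
End-to-end = 23.7 ms.

23.7 ms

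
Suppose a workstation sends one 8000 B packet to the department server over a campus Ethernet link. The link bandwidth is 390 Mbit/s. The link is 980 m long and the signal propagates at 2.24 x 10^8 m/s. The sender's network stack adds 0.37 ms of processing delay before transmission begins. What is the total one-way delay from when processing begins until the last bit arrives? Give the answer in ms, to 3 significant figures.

0.538 ms

L = 8000 × 8 = 64000 bits.
Transmission delay = L/R = 64000 / 390000000 = 0.164103 ms.
Propagation delay = d/s = 980 m / 2.24e+08 m/s = 0.004375 ms.
Plus processing delay 0.37 ms = 0.37 ms.
Total = 0.538 ms.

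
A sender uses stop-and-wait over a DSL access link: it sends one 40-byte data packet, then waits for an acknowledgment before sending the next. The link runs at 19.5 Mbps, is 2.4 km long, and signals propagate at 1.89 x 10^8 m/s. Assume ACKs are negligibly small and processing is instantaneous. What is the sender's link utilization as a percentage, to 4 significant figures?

t_tx = L/R = 320/19500000 = 1.64103e-05 s.
t_prop = 2400/189000000 = 1.26984e-05 s; RTT = 2.53968e-05 s.
Cycle = t_tx + RTT = 4.18071e-05 s.
Utilization = t_tx / cycle = 1.64103e-05/4.18071e-05 = 39.25 %.

39.25 %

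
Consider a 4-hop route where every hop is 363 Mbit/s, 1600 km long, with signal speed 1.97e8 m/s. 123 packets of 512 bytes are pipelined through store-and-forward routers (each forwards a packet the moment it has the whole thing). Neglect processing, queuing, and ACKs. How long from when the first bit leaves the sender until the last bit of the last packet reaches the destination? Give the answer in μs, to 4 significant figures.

33910 μs

Per-hop transmission t_tx = L/R = 4096/363000000 = 11.2837 μs.
Per-hop propagation t_prop = 1600000/197000000 = 8121.83 μs.
Pipeline fill: first packet needs 4·t_tx to clear all hops; remaining 122 packets each add one t_tx.
Total = (4+123-1)·t_tx + 4·t_prop = 126·11.2837 + 4·8121.83 = 33910 μs.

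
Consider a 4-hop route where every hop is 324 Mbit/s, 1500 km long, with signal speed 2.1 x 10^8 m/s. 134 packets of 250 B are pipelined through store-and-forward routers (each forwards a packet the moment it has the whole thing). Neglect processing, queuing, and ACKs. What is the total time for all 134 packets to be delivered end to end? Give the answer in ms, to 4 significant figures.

Per-hop transmission t_tx = L/R = 2000/324000000 = 0.00617284 ms.
Per-hop propagation t_prop = 1500000/210000000 = 7.14286 ms.
Pipeline fill: first packet needs 4·t_tx to clear all hops; remaining 133 packets each add one t_tx.
Total = (4+134-1)·t_tx + 4·t_prop = 137·0.00617284 + 4·7.14286 = 29.42 ms.

29.42 ms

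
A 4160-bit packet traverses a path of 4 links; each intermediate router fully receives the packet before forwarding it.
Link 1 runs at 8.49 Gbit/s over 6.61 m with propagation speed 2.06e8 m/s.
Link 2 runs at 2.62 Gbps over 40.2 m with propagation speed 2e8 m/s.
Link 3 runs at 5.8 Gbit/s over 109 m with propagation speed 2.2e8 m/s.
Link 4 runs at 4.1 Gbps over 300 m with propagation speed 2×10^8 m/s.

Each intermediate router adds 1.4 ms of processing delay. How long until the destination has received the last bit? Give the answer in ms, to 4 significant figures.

4.206 ms

Transmission delays (L/R per hop): 0.000489988, 0.00158779, 0.000717241, 0.00101463 ms; sum = 0.00380965 ms.
Propagation delays (d/s per hop): 3.20874e-05, 0.000201, 0.000495455, 0.0015 ms; sum = 0.00222854 ms.
Processing at 3 router(s): 3 × 1.4 ms = 4.2 ms.
End-to-end = 4.206 ms.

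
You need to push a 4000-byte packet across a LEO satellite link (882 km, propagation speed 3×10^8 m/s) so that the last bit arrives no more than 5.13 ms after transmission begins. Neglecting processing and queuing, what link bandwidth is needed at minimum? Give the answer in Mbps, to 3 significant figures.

14.6 Mbps

L = 32000 bits.
Propagation delay = 882000 / 300000000 = 2.94 ms.
Transmission budget = 5.13 − 2.94 = 2.19 ms.
R ≥ L / t_tx = 32000 bits / 0.00219 s = 14.6 Mbps.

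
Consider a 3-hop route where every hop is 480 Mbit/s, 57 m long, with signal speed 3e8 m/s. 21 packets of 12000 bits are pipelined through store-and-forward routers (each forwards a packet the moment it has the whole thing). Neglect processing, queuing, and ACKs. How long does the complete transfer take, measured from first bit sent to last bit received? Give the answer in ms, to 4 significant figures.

0.5756 ms

Per-hop transmission t_tx = L/R = 12000/480000000 = 0.025 ms.
Per-hop propagation t_prop = 57/300000000 = 0.00019 ms.
Pipeline fill: first packet needs 3·t_tx to clear all hops; remaining 20 packets each add one t_tx.
Total = (3+21-1)·t_tx + 3·t_prop = 23·0.025 + 3·0.00019 = 0.5756 ms.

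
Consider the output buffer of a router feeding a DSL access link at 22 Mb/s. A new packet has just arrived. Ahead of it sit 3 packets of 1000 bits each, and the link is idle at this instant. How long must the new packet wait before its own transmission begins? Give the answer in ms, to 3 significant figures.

0.136 ms

Each queued packet: L/R = 1000/22000000 = 0.0454545 ms.
3 queued → 0.136364 ms.
Queuing delay = 0.136 ms.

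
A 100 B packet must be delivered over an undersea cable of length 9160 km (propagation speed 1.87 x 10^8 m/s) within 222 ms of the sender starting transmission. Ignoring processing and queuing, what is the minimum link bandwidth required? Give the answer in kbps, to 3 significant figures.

4.62 kbps

L = 800 bits.
Propagation delay = 9160000 / 187000000 = 48.984 ms.
Transmission budget = 222 − 48.984 = 173.016 ms.
R ≥ L / t_tx = 800 bits / 0.173016 s = 4.62 kbps.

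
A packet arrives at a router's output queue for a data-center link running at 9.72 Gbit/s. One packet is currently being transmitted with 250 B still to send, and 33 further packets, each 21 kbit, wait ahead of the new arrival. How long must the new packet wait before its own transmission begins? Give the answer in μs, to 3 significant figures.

71.5 μs

Each queued packet: L/R = 21000/9720000000 = 2.16049 μs.
33 queued → 71.2963 μs.
Plus remaining 2000 bits of current packet: 0.205761 μs.
Queuing delay = 71.5 μs.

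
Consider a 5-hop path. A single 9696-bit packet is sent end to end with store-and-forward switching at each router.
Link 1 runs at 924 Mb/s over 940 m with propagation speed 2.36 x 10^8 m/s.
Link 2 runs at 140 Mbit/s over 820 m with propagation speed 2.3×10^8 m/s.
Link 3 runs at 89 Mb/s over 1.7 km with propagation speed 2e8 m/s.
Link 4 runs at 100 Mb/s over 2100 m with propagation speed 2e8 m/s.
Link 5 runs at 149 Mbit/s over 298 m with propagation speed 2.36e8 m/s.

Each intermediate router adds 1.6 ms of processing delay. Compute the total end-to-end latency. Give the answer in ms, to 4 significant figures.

6.779 ms

Transmission delays (L/R per hop): 0.0104935, 0.0692571, 0.108944, 0.09696, 0.0650738 ms; sum = 0.350728 ms.
Propagation delays (d/s per hop): 0.00398305, 0.00356522, 0.0085, 0.0105, 0.00126271 ms; sum = 0.027811 ms.
Processing at 4 router(s): 4 × 1.6 ms = 6.4 ms.
End-to-end = 6.779 ms.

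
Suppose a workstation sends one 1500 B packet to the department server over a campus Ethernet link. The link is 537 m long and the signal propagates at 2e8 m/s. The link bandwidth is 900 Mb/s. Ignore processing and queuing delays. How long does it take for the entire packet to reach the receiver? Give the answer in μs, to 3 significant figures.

16.0 μs

L = 1500 × 8 = 12000 bits.
Transmission delay = L/R = 12000 / 900000000 = 13.3333 μs.
Propagation delay = d/s = 537 m / 200000000 m/s = 2.685 μs.
Total = 16.0 μs.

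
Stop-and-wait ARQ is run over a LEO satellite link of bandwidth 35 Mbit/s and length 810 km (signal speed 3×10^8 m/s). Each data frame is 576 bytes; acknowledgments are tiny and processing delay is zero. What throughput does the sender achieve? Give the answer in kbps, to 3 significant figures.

833 kbps

t_tx = L/R = 4608/35000000 = 0.000131657 s.
t_prop = 810000/300000000 = 0.0027 s; RTT = 0.0054 s.
Cycle = t_tx + RTT = 0.00553166 s.
Throughput = L / cycle = 4608 / 0.00553166 = 833 kbps.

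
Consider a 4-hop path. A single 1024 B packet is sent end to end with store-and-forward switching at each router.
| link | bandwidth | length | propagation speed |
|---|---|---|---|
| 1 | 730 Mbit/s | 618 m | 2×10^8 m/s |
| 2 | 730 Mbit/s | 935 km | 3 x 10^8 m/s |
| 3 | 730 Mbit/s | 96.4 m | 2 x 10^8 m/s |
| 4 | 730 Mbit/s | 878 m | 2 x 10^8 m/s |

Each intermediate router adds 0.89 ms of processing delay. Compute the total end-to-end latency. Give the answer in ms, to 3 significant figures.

5.84 ms

L = 1024 × 8 = 8192 bits.
Transmission delay per hop = L/R = 8192/730000000 = 0.0112219 ms; 4 hops → 0.0448877 ms.
Propagation delays (d/s per hop): 0.00309, 3.11667, 0.000482, 0.00439 ms; sum = 3.12463 ms.
Processing at 3 router(s): 3 × 0.89 ms = 2.67 ms.
End-to-end = 5.84 ms.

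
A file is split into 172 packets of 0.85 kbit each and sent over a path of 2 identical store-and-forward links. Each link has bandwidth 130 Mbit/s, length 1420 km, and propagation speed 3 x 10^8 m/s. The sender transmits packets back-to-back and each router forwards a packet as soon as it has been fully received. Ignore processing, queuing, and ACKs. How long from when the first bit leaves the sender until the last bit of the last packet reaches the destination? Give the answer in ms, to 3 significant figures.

Per-hop transmission t_tx = L/R = 850/130000000 = 0.00653846 ms.
Per-hop propagation t_prop = 1420000/300000000 = 4.73333 ms.
Pipeline fill: first packet needs 2·t_tx to clear all hops; remaining 171 packets each add one t_tx.
Total = (2+172-1)·t_tx + 2·t_prop = 173·0.00653846 + 2·4.73333 = 10.6 ms.

10.6 ms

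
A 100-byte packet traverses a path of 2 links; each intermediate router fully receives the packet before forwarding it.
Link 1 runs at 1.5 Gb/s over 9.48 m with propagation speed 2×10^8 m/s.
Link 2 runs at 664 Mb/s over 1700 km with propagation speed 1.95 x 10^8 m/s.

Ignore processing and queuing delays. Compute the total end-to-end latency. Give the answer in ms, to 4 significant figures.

L = 100 × 8 = 800 bits.
Transmission delays (L/R per hop): 0.000533333, 0.00120482 ms; sum = 0.00173815 ms.
Propagation delays (d/s per hop): 4.74e-05, 8.71795 ms; sum = 8.718 ms.
End-to-end = 8.720 ms.

8.720 ms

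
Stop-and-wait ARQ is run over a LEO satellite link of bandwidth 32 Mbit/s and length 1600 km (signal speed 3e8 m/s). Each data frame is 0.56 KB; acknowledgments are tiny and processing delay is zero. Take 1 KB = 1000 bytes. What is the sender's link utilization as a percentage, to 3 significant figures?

t_tx = L/R = 4480/32000000 = 0.00014 s.
t_prop = 1600000/300000000 = 0.00533333 s; RTT = 0.0106667 s.
Cycle = t_tx + RTT = 0.0108067 s.
Utilization = t_tx / cycle = 0.00014/0.0108067 = 1.30 %.

1.30 %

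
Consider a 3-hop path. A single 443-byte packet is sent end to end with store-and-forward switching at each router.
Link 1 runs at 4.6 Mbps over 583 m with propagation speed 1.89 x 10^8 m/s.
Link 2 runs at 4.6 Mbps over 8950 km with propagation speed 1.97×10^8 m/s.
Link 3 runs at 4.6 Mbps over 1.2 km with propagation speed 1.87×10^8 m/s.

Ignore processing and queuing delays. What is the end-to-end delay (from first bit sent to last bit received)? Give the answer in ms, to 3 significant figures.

47.8 ms

L = 443 × 8 = 3544 bits.
Transmission delay per hop = L/R = 3544/4600000 = 0.770435 ms; 3 hops → 2.3113 ms.
Propagation delays (d/s per hop): 0.00308466, 45.4315, 0.00641711 ms; sum = 45.441 ms.
End-to-end = 47.8 ms.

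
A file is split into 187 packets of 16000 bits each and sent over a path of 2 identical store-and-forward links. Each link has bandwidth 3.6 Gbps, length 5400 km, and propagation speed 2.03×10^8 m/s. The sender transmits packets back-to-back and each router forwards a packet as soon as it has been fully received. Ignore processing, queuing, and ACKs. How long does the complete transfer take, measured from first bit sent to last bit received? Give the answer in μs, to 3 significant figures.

54000 μs

Per-hop transmission t_tx = L/R = 16000/3600000000 = 4.44444 μs.
Per-hop propagation t_prop = 5400000/2.03e+08 = 26601 μs.
Pipeline fill: first packet needs 2·t_tx to clear all hops; remaining 186 packets each add one t_tx.
Total = (2+187-1)·t_tx + 2·t_prop = 188·4.44444 + 2·26601 = 54000 μs.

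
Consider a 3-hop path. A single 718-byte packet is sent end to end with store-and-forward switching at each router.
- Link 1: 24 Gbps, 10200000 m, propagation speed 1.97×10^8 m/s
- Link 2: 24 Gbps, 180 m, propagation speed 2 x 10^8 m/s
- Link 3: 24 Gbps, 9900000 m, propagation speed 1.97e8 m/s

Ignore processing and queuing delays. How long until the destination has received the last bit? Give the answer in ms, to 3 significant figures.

102 ms

L = 718 × 8 = 5744 bits.
Transmission delay per hop = L/R = 5744/24000000000 = 0.000239333 ms; 3 hops → 0.000718 ms.
Propagation delays (d/s per hop): 51.7766, 0.0009, 50.2538 ms; sum = 102.031 ms.
End-to-end = 102 ms.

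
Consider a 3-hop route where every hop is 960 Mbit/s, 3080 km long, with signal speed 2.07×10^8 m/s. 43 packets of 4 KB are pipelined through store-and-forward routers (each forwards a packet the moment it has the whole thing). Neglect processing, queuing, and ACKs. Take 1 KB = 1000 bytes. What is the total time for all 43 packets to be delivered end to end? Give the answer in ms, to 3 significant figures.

Per-hop transmission t_tx = L/R = 32000/960000000 = 0.0333333 ms.
Per-hop propagation t_prop = 3080000/2.07e+08 = 14.8792 ms.
Pipeline fill: first packet needs 3·t_tx to clear all hops; remaining 42 packets each add one t_tx.
Total = (3+43-1)·t_tx + 3·t_prop = 45·0.0333333 + 3·14.8792 = 46.1 ms.

46.1 ms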